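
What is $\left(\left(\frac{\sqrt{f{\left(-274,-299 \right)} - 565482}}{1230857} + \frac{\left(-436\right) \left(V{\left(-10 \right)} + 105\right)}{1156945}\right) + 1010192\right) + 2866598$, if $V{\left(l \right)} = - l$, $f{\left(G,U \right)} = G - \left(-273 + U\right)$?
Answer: $\frac{897046551282}{231389} + \frac{8 i \sqrt{8831}}{1230857} \approx 3.8768 \cdot 10^{6} + 0.00061078 i$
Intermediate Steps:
$f{\left(G,U \right)} = 273 + G - U$
$\left(\left(\frac{\sqrt{f{\left(-274,-299 \right)} - 565482}}{1230857} + \frac{\left(-436\right) \left(V{\left(-10 \right)} + 105\right)}{1156945}\right) + 1010192\right) + 2866598 = \left(\left(\frac{\sqrt{\left(273 - 274 - -299\right) - 565482}}{1230857} + \frac{\left(-436\right) \left(\left(-1\right) \left(-10\right) + 105\right)}{1156945}\right) + 1010192\right) + 2866598 = \left(\left(\sqrt{\left(273 - 274 + 299\right) - 565482} \cdot \frac{1}{1230857} + - 436 \left(10 + 105\right) \frac{1}{1156945}\right) + 1010192\right) + 2866598 = \left(\left(\sqrt{298 - 565482} \cdot \frac{1}{1230857} + \left(-436\right) 115 \cdot \frac{1}{1156945}\right) + 1010192\right) + 2866598 = \left(\left(\sqrt{-565184} \cdot \frac{1}{1230857} - \frac{10028}{231389}\right) + 1010192\right) + 2866598 = \left(\left(8 i \sqrt{8831} \cdot \frac{1}{1230857} - \frac{10028}{231389}\right) + 1010192\right) + 2866598 = \left(\left(\frac{8 i \sqrt{8831}}{1230857} - \frac{10028}{231389}\right) + 1010192\right) + 2866598 = \left(\left(- \frac{10028}{231389} + \frac{8 i \sqrt{8831}}{1230857}\right) + 1010192\right) + 2866598 = \left(\frac{233747306660}{231389} + \frac{8 i \sqrt{8831}}{1230857}\right) + 2866598 = \frac{897046551282}{231389} + \frac{8 i \sqrt{8831}}{1230857}$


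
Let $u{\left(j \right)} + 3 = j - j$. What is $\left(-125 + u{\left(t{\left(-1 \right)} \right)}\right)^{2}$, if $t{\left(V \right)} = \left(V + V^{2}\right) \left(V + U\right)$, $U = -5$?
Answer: $16384$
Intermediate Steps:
$t{\left(V \right)} = \left(-5 + V\right) \left(V + V^{2}\right)$ ($t{\left(V \right)} = \left(V + V^{2}\right) \left(V - 5\right) = \left(V + V^{2}\right) \left(-5 + V\right) = \left(-5 + V\right) \left(V + V^{2}\right)$)
$u{\left(j \right)} = -3$ ($u{\left(j \right)} = -3 + \left(j - j\right) = -3 + 0 = -3$)
$\left(-125 + u{\left(t{\left(-1 \right)} \right)}\right)^{2} = \left(-125 - 3\right)^{2} = \left(-128\right)^{2} = 16384$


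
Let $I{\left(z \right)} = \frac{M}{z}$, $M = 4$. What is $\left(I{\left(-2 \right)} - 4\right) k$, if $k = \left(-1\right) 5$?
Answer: $30$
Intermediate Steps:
$k = -5$
$I{\left(z \right)} = \frac{4}{z}$
$\left(I{\left(-2 \right)} - 4\right) k = \left(\frac{4}{-2} - 4\right) \left(-5\right) = \left(4 \left(- \frac{1}{2}\right) - 4\right) \left(-5\right) = \left(-2 - 4\right) \left(-5\right) = \left(-6\right) \left(-5\right) = 30$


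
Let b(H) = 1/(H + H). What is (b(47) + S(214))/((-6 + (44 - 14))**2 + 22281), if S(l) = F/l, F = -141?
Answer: -3260/114947853 ≈ -2.8361e-5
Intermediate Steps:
S(l) = -141/l
b(H) = 1/(2*H)
(b(47) + S(214))/((-6 + (44 - 14))**2 + 22281) = ((1/2)/47 - 141/214)/((-6 + (44 - 14))**2 + 22281) = ((1/2)*(1/47) - 141*1/214)/((-6 + 30)**2 + 22281) = (1/94 - 141/214)/(24**2 + 22281) = -3260/(5029*(576 + 22281)) = -3260/5029/22857 = -3260/5029*1/22857 = -3260/114947853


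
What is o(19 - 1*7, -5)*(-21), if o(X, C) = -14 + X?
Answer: 42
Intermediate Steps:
o(19 - 1*7, -5)*(-21) = (-14 + (19 - 1*7))*(-21) = (-14 + (19 - 7))*(-21) = (-14 + 12)*(-21) = -2*(-21) = 42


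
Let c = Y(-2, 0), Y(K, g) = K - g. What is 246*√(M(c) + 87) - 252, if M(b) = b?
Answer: -252 + 246*√85 ≈ 2016.0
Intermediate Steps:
c = -2 (c = -2 - 1*0 = -2 + 0 = -2)
246*√(M(c) + 87) - 252 = 246*√(-2 + 87) - 252 = 246*√85 - 252 = -252 + 246*√85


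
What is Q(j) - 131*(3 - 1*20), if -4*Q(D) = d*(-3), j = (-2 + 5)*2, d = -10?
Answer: 4439/2 ≈ 2219.5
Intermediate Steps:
j = 6 (j = 3*2 = 6)
Q(D) = -15/2 (Q(D) = -(-5)*(-3)/2 = -¼*30 = -15/2)
Q(j) - 131*(3 - 1*20) = -15/2 - 131*(3 - 1*20) = -15/2 - 131*(3 - 20) = -15/2 - 131*(-17) = -15/2 + 2227 = 4439/2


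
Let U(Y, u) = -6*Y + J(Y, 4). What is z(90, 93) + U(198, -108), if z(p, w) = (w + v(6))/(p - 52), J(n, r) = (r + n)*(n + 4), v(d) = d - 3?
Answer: 752752/19 ≈ 39619.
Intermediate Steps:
v(d) = -3 + d
J(n, r) = (4 + n)*(n + r) (J(n, r) = (n + r)*(4 + n) = (4 + n)*(n + r))
U(Y, u) = 16 + Y**2 + 2*Y (U(Y, u) = -6*Y + (Y**2 + 4*Y + 4*4 + Y*4) = -6*Y + (Y**2 + 4*Y + 16 + 4*Y) = -6*Y + (16 + Y**2 + 8*Y) = 16 + Y**2 + 2*Y)
z(p, w) = (3 + w)/(-52 + p) (z(p, w) = (w + (-3 + 6))/(p - 52) = (w + 3)/(-52 + p) = (3 + w)/(-52 + p))
z(90, 93) + U(198, -108) = (3 + 93)/(-52 + 90) + (16 + 198**2 + 2*198) = 96/38 + (16 + 39204 + 396) = (1/38)*96 + 39616 = 48/19 + 39616 = 752752/19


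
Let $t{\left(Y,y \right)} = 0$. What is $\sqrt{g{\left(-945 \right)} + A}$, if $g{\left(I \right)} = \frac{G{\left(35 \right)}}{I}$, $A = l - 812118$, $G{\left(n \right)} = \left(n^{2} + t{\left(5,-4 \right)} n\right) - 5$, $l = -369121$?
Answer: $\frac{i \sqrt{4688342715}}{63} \approx 1086.8 i$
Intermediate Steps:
$G{\left(n \right)} = -5 + n^{2}$ ($G{\left(n \right)} = \left(n^{2} + 0 n\right) - 5 = \left(n^{2} + 0\right) - 5 = n^{2} - 5 = -5 + n^{2}$)
$A = -1181239$ ($A = -369121 - 812118 = -1181239$)
$g{\left(I \right)} = \frac{1220}{I}$ ($g{\left(I \right)} = \frac{-5 + 35^{2}}{I} = \frac{-5 + 1225}{I} = \frac{1220}{I}$)
$\sqrt{g{\left(-945 \right)} + A} = \sqrt{\frac{1220}{-945} - 1181239} = \sqrt{1220 \left(- \frac{1}{945}\right) - 1181239} = \sqrt{- \frac{244}{189} - 1181239} = \sqrt{- \frac{223254415}{189}} = \frac{i \sqrt{4688342715}}{63}$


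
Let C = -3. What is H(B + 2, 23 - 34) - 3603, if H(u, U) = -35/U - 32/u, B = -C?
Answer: -198342/55 ≈ -3606.2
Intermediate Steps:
B = 3 (B = -1*(-3) = 3)
H(B + 2, 23 - 34) - 3603 = (-35/(23 - 34) - 32/(3 + 2)) - 3603 = (-35/(-11) - 32/5) - 3603 = (-35*(-1/11) - 32*⅕) - 3603 = (35/11 - 32/5) - 3603 = -177/55 - 3603 = -198342/55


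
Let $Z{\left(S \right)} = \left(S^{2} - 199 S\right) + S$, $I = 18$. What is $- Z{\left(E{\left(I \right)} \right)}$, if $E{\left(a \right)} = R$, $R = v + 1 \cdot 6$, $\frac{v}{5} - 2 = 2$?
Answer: $4472$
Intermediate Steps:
$v = 20$ ($v = 10 + 5 \cdot 2 = 10 + 10 = 20$)
$R = 26$ ($R = 20 + 1 \cdot 6 = 20 + 6 = 26$)
$E{\left(a \right)} = 26$
$Z{\left(S \right)} = S^{2} - 198 S$
$- Z{\left(E{\left(I \right)} \right)} = - 26 \left(-198 + 26\right) = - 26 \left(-172\right) = \left(-1\right) \left(-4472\right) = 4472$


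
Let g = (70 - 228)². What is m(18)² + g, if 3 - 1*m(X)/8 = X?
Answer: 39364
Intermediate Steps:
m(X) = 24 - 8*X
g = 24964 (g = (-158)² = 24964)
m(18)² + g = (24 - 8*18)² + 24964 = (24 - 144)² + 24964 = (-120)² + 24964 = 14400 + 24964 = 39364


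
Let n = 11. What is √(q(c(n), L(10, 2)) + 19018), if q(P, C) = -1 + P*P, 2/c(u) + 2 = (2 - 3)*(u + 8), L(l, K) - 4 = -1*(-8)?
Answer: √8386501/21 ≈ 137.90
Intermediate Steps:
L(l, K) = 12 (L(l, K) = 4 - 1*(-8) = 4 + 8 = 12)
c(u) = 2/(-10 - u) (c(u) = 2/(-2 + (2 - 3)*(u + 8)) = 2/(-2 - (8 + u)) = 2/(-2 + (-8 - u)) = 2/(-10 - u))
q(P, C) = -1 + P²
√(q(c(n), L(10, 2)) + 19018) = √((-1 + (-2/(10 + 11))²) + 19018) = √((-1 + (-2/21)²) + 19018) = √((-1 + 4/441) + 19018) = √(-437/441 + 19018) = √(8386501/441) = √8386501/21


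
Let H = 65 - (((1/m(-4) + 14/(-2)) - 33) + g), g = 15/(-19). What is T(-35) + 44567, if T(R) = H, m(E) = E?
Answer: 3395151/76 ≈ 44673.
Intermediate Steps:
g = -15/19 (g = 15*(-1/19) = -15/19 ≈ -0.78947)
H = 8059/76 (H = 65 - (((1/(-4) + 14/(-2)) - 33) - 15/19) = 65 - (((1*(-1/4) + 14*(-1/2)) - 33) - 15/19) = 65 - (((-1/4 - 7) - 33) - 15/19) = 65 - ((-29/4 - 33) - 15/19) = 65 - (-161/4 - 15/19) = 65 - 1*(-3119/76) = 65 + 3119/76 = 8059/76 ≈ 106.04)
T(R) = 8059/76
T(-35) + 44567 = 8059/76 + 44567 = 3395151/76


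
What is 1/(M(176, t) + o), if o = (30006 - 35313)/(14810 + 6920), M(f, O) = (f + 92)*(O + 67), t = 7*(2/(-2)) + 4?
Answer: 21730/372707653 ≈ 5.8303e-5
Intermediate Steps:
t = -3 (t = 7*(2*(-1/2)) + 4 = 7*(-1) + 4 = -7 + 4 = -3)
M(f, O) = (67 + O)*(92 + f) (M(f, O) = (92 + f)*(67 + O) = (67 + O)*(92 + f))
o = -5307/21730 ≈ -0.24422
1/(M(176, t) + o) = 1/((6164 + 67*176 + 92*(-3) - 3*176) - 5307/21730) = 1/((6164 + 11792 - 276 - 528) - 5307/21730) = 1/(17152 - 5307/21730) = 1/(372707653/21730) = 21730/372707653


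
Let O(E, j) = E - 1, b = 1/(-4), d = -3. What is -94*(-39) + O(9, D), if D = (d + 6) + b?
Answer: 3674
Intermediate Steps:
b = -¼ ≈ -0.25000
D = 11/4 (D = (-3 + 6) - ¼ = 3 - ¼ = 11/4 ≈ 2.7500)
O(E, j) = -1 + E
-94*(-39) + O(9, D) = -94*(-39) + (-1 + 9) = 3666 + 8 = 3674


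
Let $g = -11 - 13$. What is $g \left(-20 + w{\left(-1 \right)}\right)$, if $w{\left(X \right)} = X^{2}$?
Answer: $456$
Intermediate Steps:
$g = -24$ ($g = -11 - 13 = -24$)
$g \left(-20 + w{\left(-1 \right)}\right) = - 24 \left(-20 + \left(-1\right)^{2}\right) = - 24 \left(-20 + 1\right) = \left(-24\right) \left(-19\right) = 456$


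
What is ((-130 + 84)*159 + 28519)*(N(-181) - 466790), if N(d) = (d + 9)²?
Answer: -9270953230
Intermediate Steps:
N(d) = (9 + d)²
((-130 + 84)*159 + 28519)*(N(-181) - 466790) = ((-130 + 84)*159 + 28519)*((9 - 181)² - 466790) = (-46*159 + 28519)*((-172)² - 466790) = (-7314 + 28519)*(29584 - 466790) = 21205*(-437206) = -9270953230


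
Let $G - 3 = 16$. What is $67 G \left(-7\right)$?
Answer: $-8911$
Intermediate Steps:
$G = 19$ ($G = 3 + 16 = 19$)
$67 G \left(-7\right) = 67 \cdot 19 \left(-7\right) = 1273 \left(-7\right) = -8911$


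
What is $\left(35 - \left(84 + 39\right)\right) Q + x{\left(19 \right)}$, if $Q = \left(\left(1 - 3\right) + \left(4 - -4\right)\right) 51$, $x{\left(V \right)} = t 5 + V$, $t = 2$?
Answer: $-26899$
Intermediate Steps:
$x{\left(V \right)} = 10 + V$ ($x{\left(V \right)} = 2 \cdot 5 + V = 10 + V$)
$Q = 306$ ($Q = \left(-2 + \left(4 + 4\right)\right) 51 = \left(-2 + 8\right) 51 = 6 \cdot 51 = 306$)
$\left(35 - \left(84 + 39\right)\right) Q + x{\left(19 \right)} = \left(35 - \left(84 + 39\right)\right) 306 + \left(10 + 19\right) = \left(35 - 123\right) 306 + 29 = \left(-88\right) 306 + 29 = -26928 + 29 = -26899$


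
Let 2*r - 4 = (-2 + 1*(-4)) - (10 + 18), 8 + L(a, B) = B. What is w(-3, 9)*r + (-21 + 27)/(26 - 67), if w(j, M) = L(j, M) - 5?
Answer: 2454/41 ≈ 59.854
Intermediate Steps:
L(a, B) = -8 + B
w(j, M) = -13 + M (w(j, M) = (-8 + M) - 5 = -13 + M)
r = -15 (r = 2 + ((-2 + 1*(-4)) - (10 + 18))/2 = 2 + ((-2 - 4) - 1*28)/2 = 2 + (-6 - 28)/2 = 2 + (½)*(-34) = 2 - 17 = -15)
w(-3, 9)*r + (-21 + 27)/(26 - 67) = (-13 + 9)*(-15) + (-21 + 27)/(26 - 67) = -4*(-15) + 6/(-41) = 60 + 6*(-1/41) = 60 - 6/41 = 2454/41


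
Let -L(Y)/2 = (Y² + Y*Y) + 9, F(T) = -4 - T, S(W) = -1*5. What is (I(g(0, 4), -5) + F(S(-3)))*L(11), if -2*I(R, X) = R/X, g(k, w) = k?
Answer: -502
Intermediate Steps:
I(R, X) = -R/(2*X)
S(W) = -5
L(Y) = -18 - 4*Y² (L(Y) = -2*((Y² + Y*Y) + 9) = -2*((Y² + Y²) + 9) = -2*(2*Y² + 9) = -2*(9 + 2*Y²) = -18 - 4*Y²)
(I(g(0, 4), -5) + F(S(-3)))*L(11) = (-½*0/(-5) + (-4 - 1*(-5)))*(-18 - 4*11²) = (-½*0*(-⅕) + (-4 + 5))*(-18 - 4*121) = (0 + 1)*(-18 - 484) = 1*(-502) = -502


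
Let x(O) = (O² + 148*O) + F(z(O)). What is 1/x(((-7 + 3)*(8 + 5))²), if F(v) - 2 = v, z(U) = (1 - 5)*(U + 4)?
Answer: 1/7700978 ≈ 1.2985e-7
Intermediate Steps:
z(U) = -16 - 4*U (z(U) = -4*(4 + U) = -16 - 4*U)
F(v) = 2 + v
x(O) = -14 + O² + 144*O (x(O) = (O² + 148*O) + (2 + (-16 - 4*O)) = (O² + 148*O) + (-14 - 4*O) = -14 + O² + 144*O)
1/x(((-7 + 3)*(8 + 5))²) = 1/(-14 + (((-7 + 3)*(8 + 5))²)² + 144*((-7 + 3)*(8 + 5))²) = 1/(-14 + ((-4*13)²)² + 144*(-4*13)²) = 1/(-14 + ((-52)²)² + 144*(-52)²) = 1/(-14 + 2704² + 144*2704) = 1/(-14 + 7311616 + 389376) = 1/7700978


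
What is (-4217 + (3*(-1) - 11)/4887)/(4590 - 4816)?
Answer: 20608493/1104462 ≈ 18.659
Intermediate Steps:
(-4217 + (3*(-1) - 11)/4887)/(4590 - 4816) = (-4217 + (-3 - 11)*(1/4887))/(-226) = (-4217 - 14*1/4887)*(-1/226) = (-4217 - 14/4887)*(-1/226) = -20608493/4887*(-1/226) = 20608493/1104462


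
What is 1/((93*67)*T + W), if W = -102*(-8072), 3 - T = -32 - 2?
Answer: 1/1053891 ≈ 9.4886e-7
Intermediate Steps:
T = 37 (T = 3 - (-32 - 2) = 3 - 1*(-34) = 3 + 34 = 37)
W = 823344
1/((93*67)*T + W) = 1/((93*67)*37 + 823344) = 1/(6231*37 + 823344) = 1/(230547 + 823344) = 1/1053891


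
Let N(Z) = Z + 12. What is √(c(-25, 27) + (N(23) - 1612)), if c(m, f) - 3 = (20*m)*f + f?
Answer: I*√15047 ≈ 122.67*I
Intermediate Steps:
N(Z) = 12 + Z
c(m, f) = 3 + f + 20*f*m (c(m, f) = 3 + ((20*m)*f + f) = 3 + (20*f*m + f) = 3 + (f + 20*f*m) = 3 + f + 20*f*m)
√(c(-25, 27) + (N(23) - 1612)) = √((3 + 27 + 20*27*(-25)) + ((12 + 23) - 1612)) = √((3 + 27 - 13500) + (35 - 1612)) = √(-13470 - 1577) = √(-15047) = I*√15047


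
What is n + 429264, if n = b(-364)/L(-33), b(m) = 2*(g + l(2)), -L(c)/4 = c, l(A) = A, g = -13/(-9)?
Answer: 254982847/594 ≈ 4.2926e+5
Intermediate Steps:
g = 13/9 (g = -13*(-⅑) = 13/9 ≈ 1.4444)
L(c) = -4*c
b(m) = 62/9 (b(m) = 2*(13/9 + 2) = 2*(31/9) = 62/9)
n = 31/594 (n = 62/(9*((-4*(-33)))) = (62/9)/132 = (62/9)*(1/132) = 31/594 ≈ 0.052189)
n + 429264 = 31/594 + 429264 = 254982847/594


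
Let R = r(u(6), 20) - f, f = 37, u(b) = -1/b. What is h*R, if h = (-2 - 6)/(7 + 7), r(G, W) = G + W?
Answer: 206/21 ≈ 9.8095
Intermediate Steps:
R = -103/6 (R = (-1/6 + 20) - 1*37 = (-1*1/6 + 20) - 37 = (-1/6 + 20) - 37 = 119/6 - 37 = -103/6 ≈ -17.167)
h = -4/7 (h = -8/14 = -8*1/14 = -4/7 ≈ -0.57143)
h*R = -4/7*(-103/6) = 206/21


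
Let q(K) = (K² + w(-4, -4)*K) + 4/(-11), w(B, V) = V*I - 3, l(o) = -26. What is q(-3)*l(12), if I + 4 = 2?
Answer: 1820/11 ≈ 165.45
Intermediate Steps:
I = -2 (I = -4 + 2 = -2)
w(B, V) = -3 - 2*V (w(B, V) = V*(-2) - 3 = -2*V - 3 = -3 - 2*V)
q(K) = -4/11 + K² + 5*K (q(K) = (K² + (-3 - 2*(-4))*K) + 4/(-11) = (K² + (-3 + 8)*K) + 4*(-1/11) = (K² + 5*K) - 4/11 = -4/11 + K² + 5*K)
q(-3)*l(12) = (-4/11 + (-3)² + 5*(-3))*(-26) = (-4/11 + 9 - 15)*(-26) = -70/11*(-26) = 1820/11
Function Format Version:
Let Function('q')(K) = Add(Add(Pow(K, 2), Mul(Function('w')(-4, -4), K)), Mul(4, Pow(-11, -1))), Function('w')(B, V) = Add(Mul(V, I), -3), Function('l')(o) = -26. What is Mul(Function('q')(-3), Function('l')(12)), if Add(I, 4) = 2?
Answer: Rational(1820, 11) ≈ 165.45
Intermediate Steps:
I = -2 (I = Add(-4, 2) = -2)
Function('w')(B, V) = Add(-3, Mul(-2, V)) (Function('w')(B, V) = Add(Mul(V, -2), -3) = Add(Mul(-2, V), -3) = Add(-3, Mul(-2, V)))
Function('q')(K) = Add(Rational(-4, 11), Pow(K, 2), Mul(5, K)) (Function('q')(K) = Add(Add(Pow(K, 2), Mul(Add(-3, Mul(-2, -4)), K)), Mul(4, Pow(-11, -1))) = Add(Add(Pow(K, 2), Mul(Add(-3, 8), K)), Mul(4, Rational(-1, 11))) = Add(Add(Pow(K, 2), Mul(5, K)), Rational(-4, 11)) = Add(Rational(-4, 11), Pow(K, 2), Mul(5, K)))
Mul(Function('q')(-3), Function('l')(12)) = Mul(Add(Rational(-4, 11), Pow(-3, 2), Mul(5, -3)), -26) = Mul(Add(Rational(-4, 11), 9, -15), -26) = Mul(Rational(-70, 11), -26) = Rational(1820, 11)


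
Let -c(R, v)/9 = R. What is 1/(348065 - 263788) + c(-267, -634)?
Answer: 202517632/84277 ≈ 2403.0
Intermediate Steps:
c(R, v) = -9*R
1/(348065 - 263788) + c(-267, -634) = 1/(348065 - 263788) - 9*(-267) = 1/84277 + 2403 = 202517632/84277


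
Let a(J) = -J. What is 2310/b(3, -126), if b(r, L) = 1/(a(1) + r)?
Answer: 4620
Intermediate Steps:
b(r, L) = 1/(-1 + r) (b(r, L) = 1/(-1*1 + r) = 1/(-1 + r))
2310/b(3, -126) = 2310/(1/(-1 + 3)) = 2310/(1/2) = 2310*2 = 4620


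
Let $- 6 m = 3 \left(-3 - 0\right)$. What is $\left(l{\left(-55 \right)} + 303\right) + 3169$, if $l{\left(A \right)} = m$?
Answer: $\frac{6947}{2} \approx 3473.5$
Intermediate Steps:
$m = \frac{3}{2}$ ($m = - \frac{3 \left(-3 - 0\right)}{6} = - \frac{3 \left(-3 + 0\right)}{6} = - \frac{3 \left(-3\right)}{6} = \left(- \frac{1}{6}\right) \left(-9\right) = \frac{3}{2} \approx 1.5$)
$l{\left(A \right)} = \frac{3}{2}$
$\left(l{\left(-55 \right)} + 303\right) + 3169 = \left(\frac{3}{2} + 303\right) + 3169 = \frac{609}{2} + 3169 = \frac{6947}{2}$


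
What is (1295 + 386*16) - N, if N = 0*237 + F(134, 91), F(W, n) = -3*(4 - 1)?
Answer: 7480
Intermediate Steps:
F(W, n) = -9 (F(W, n) = -3*3 = -9)
N = -9 (N = 0*237 - 9 = 0 - 9 = -9)
(1295 + 386*16) - N = (1295 + 386*16) - 1*(-9) = (1295 + 6176) + 9 = 7471 + 9 = 7480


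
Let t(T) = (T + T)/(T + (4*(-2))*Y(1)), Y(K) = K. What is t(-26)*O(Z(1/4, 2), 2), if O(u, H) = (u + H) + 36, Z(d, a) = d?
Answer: 117/2 ≈ 58.500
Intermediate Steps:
O(u, H) = 36 + H + u (O(u, H) = (H + u) + 36 = 36 + H + u)
t(T) = 2*T/(-8 + T) (t(T) = (T + T)/(T + (4*(-2))*1) = (2*T)/(T - 8*1) = (2*T)/(T - 8) = (2*T)/(-8 + T) = 2*T/(-8 + T))
t(-26)*O(Z(1/4, 2), 2) = (2*(-26)/(-8 - 26))*(36 + 2 + 1/4) = (2*(-26)/(-34))*(36 + 2 + ¼) = (2*(-26)*(-1/34))*(153/4) = (26/17)*(153/4) = 117/2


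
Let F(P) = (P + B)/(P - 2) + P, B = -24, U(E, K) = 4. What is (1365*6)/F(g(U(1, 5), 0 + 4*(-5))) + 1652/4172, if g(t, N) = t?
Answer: -203326/149 ≈ -1364.6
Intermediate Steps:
F(P) = P + (-24 + P)/(-2 + P) (F(P) = (P - 24)/(P - 2) + P = (-24 + P)/(-2 + P) + P = P + (-24 + P)/(-2 + P))
(1365*6)/F(g(U(1, 5), 0 + 4*(-5))) + 1652/4172 = (1365*6)/(((-24 + 4**2 - 1*4)/(-2 + 4))) + 1652/4172 = 8190/(((-24 + 16 - 4)/2)) + 1652*(1/4172) = 8190/(((1/2)*(-12))) + 59/149 = 8190/(-6) + 59/149 = 8190*(-1/6) + 59/149 = -1365 + 59/149 = -203326/149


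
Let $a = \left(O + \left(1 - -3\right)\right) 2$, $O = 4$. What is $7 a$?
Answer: $112$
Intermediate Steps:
$a = 16$ ($a = \left(4 + \left(1 - -3\right)\right) 2 = \left(4 + \left(1 + 3\right)\right) 2 = \left(4 + 4\right) 2 = 8 \cdot 2 = 16$)
$7 a = 7 \cdot 16 = 112$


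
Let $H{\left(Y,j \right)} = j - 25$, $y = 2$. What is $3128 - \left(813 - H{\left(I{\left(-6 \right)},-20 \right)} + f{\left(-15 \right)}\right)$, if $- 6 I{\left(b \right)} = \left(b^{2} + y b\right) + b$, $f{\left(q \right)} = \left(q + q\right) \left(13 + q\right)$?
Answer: $2210$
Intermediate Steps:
$f{\left(q \right)} = 2 q \left(13 + q\right)$
$I{\left(b \right)} = - \frac{b}{2} - \frac{b^{2}}{6}$ ($I{\left(b \right)} = - \frac{\left(b^{2} + 2 b\right) + b}{6} = - \frac{b^{2} + 3 b}{6} = - \frac{b}{2} - \frac{b^{2}}{6}$)
$H{\left(Y,j \right)} = -25 + j$
$3128 - \left(813 - H{\left(I{\left(-6 \right)},-20 \right)} + f{\left(-15 \right)}\right) = 3128 - \left(858 + 2 \left(-15\right) \left(13 - 15\right)\right) = 3128 - \left(858 + 2 \left(-15\right) \left(-2\right)\right) = 3128 - 918 = 2210$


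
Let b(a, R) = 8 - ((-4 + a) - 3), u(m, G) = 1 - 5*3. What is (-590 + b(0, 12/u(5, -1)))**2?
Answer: 330625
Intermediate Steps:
u(m, G) = -14 (u(m, G) = 1 - 15 = -14)
b(a, R) = 15 - a (b(a, R) = 8 - (-7 + a) = 8 + (7 - a) = 15 - a)
(-590 + b(0, 12/u(5, -1)))**2 = (-590 + (15 - 1*0))**2 = (-590 + (15 + 0))**2 = (-590 + 15)**2 = (-575)**2 = 330625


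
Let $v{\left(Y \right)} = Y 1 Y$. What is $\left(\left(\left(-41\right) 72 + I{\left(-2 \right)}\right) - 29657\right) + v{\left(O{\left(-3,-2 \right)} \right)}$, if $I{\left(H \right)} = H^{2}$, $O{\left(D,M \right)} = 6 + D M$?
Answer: $-32461$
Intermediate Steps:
$v{\left(Y \right)} = Y^{2}$ ($v{\left(Y \right)} = Y Y = Y^{2}$)
$\left(\left(\left(-41\right) 72 + I{\left(-2 \right)}\right) - 29657\right) + v{\left(O{\left(-3,-2 \right)} \right)} = \left(\left(\left(-41\right) 72 + \left(-2\right)^{2}\right) - 29657\right) + \left(6 - -6\right)^{2} = \left(\left(-2952 + 4\right) - 29657\right) + \left(6 + 6\right)^{2} = \left(-2948 - 29657\right) + 12^{2} = -32605 + 144 = -32461$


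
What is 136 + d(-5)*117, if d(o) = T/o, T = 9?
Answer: -373/5 ≈ -74.600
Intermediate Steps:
d(o) = 9/o
136 + d(-5)*117 = 136 + (9/(-5))*117 = 136 + (9*(-1/5))*117 = 136 - 9/5*117 = 136 - 1053/5 = -373/5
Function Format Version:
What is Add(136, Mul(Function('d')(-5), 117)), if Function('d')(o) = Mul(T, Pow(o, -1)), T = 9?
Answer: Rational(-373, 5) ≈ -74.600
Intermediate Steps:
Function('d')(o) = Mul(9, Pow(o, -1))
Add(136, Mul(Function('d')(-5), 117)) = Add(136, Mul(Mul(9, Pow(-5, -1)), 117)) = Add(136, Mul(Mul(9, Rational(-1, 5)), 117)) = Add(136, Mul(Rational(-9, 5), 117)) = Add(136, Rational(-1053, 5)) = Rational(-373, 5)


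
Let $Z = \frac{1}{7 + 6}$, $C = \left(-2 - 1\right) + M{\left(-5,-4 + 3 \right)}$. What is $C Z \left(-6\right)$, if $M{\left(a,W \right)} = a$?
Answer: $\frac{48}{13} \approx 3.6923$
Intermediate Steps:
$C = -8$ ($C = \left(-2 - 1\right) - 5 = -3 - 5 = -8$)
$Z = \frac{1}{13} \approx 0.076923$
$C Z \left(-6\right) = \left(-8\right) \frac{1}{13} \left(-6\right) = \left(- \frac{8}{13}\right) \left(-6\right) = \frac{48}{13}$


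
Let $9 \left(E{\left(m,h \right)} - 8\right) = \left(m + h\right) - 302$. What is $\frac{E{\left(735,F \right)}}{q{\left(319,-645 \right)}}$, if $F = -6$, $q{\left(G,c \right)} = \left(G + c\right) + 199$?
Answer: $- \frac{499}{1143} \approx -0.43657$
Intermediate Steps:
$q{\left(G,c \right)} = 199 + G + c$
$E{\left(m,h \right)} = - \frac{230}{9} + \frac{h}{9} + \frac{m}{9}$ ($E{\left(m,h \right)} = 8 + \frac{\left(m + h\right) - 302}{9} = 8 + \frac{\left(h + m\right) - 302}{9} = 8 + \frac{-302 + h + m}{9} = 8 + \left(- \frac{302}{9} + \frac{h}{9} + \frac{m}{9}\right) = - \frac{230}{9} + \frac{h}{9} + \frac{m}{9}$)
$\frac{E{\left(735,F \right)}}{q{\left(319,-645 \right)}} = \frac{- \frac{230}{9} + \frac{1}{9} \left(-6\right) + \frac{1}{9} \cdot 735}{199 + 319 - 645} = \frac{- \frac{230}{9} - \frac{2}{3} + \frac{245}{3}}{-127} = \frac{499}{9} \left(- \frac{1}{127}\right) = - \frac{499}{1143}$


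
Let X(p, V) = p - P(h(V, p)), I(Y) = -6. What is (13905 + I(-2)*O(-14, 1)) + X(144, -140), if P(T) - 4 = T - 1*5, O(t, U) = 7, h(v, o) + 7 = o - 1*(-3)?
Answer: 13868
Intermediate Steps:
h(v, o) = -4 + o (h(v, o) = -7 + (o - 1*(-3)) = -7 + (o + 3) = -7 + (3 + o) = -4 + o)
P(T) = -1 + T (P(T) = 4 + (T - 1*5) = 4 + (T - 5) = 4 + (-5 + T) = -1 + T)
X(p, V) = 5 (X(p, V) = p - (-1 + (-4 + p)) = p - (-5 + p) = p + (5 - p) = 5)
(13905 + I(-2)*O(-14, 1)) + X(144, -140) = (13905 - 6*7) + 5 = (13905 - 42) + 5 = 13863 + 5 = 13868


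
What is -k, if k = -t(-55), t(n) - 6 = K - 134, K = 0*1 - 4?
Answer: -132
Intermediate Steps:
K = -4 (K = 0 - 4 = -4)
t(n) = -132 (t(n) = 6 + (-4 - 134) = 6 - 138 = -132)
k = 132 (k = -1*(-132) = 132)
-k = -1*132 = -132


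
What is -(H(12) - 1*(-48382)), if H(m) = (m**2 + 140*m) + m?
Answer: -50218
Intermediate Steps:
H(m) = m**2 + 141*m
-(H(12) - 1*(-48382)) = -(12*(141 + 12) - 1*(-48382)) = -(12*153 + 48382) = -(1836 + 48382) = -1*50218 = -50218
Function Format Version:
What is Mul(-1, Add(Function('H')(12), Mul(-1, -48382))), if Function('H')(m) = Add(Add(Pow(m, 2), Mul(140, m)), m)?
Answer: -50218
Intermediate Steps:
Function('H')(m) = Add(Pow(m, 2), Mul(141, m))
Mul(-1, Add(Function('H')(12), Mul(-1, -48382))) = Mul(-1, Add(Mul(12, Add(141, 12)), Mul(-1, -48382))) = Mul(-1, Add(Mul(12, 153), 48382)) = Mul(-1, Add(1836, 48382)) = Mul(-1, 50218) = -50218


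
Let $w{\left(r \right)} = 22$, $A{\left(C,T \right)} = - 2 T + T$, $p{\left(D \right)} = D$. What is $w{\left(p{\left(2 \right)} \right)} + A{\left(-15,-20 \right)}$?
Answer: $42$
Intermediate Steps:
$A{\left(C,T \right)} = - T$
$w{\left(p{\left(2 \right)} \right)} + A{\left(-15,-20 \right)} = 22 - -20 = 22 + 20 = 42$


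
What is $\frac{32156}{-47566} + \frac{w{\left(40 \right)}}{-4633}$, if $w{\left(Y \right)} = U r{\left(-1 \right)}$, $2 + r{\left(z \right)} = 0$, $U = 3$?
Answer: $- \frac{74346676}{110186639} \approx -0.67473$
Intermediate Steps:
$r{\left(z \right)} = -2$ ($r{\left(z \right)} = -2 + 0 = -2$)
$w{\left(Y \right)} = -6$ ($w{\left(Y \right)} = 3 \left(-2\right) = -6$)
$\frac{32156}{-47566} + \frac{w{\left(40 \right)}}{-4633} = \frac{32156}{-47566} - \frac{6}{-4633} = 32156 \left(- \frac{1}{47566}\right) - - \frac{6}{4633} = - \frac{16078}{23783} + \frac{6}{4633} = - \frac{74346676}{110186639}$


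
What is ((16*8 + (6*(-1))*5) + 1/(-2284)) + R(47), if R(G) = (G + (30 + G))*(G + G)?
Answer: 26846135/2284 ≈ 11754.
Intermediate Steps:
R(G) = 2*G*(30 + 2*G) (R(G) = (30 + 2*G)*(2*G) = 2*G*(30 + 2*G))
((16*8 + (6*(-1))*5) + 1/(-2284)) + R(47) = ((16*8 + (6*(-1))*5) + 1/(-2284)) + 4*47*(15 + 47) = ((128 - 6*5) - 1/2284) + 4*47*62 = ((128 - 30) - 1/2284) + 11656 = (98 - 1/2284) + 11656 = 223831/2284 + 11656 = 26846135/2284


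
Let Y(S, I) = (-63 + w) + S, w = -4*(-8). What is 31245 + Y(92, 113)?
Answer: 31306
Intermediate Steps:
w = 32
Y(S, I) = -31 + S (Y(S, I) = (-63 + 32) + S = -31 + S)
31245 + Y(92, 113) = 31245 + (-31 + 92) = 31245 + 61 = 31306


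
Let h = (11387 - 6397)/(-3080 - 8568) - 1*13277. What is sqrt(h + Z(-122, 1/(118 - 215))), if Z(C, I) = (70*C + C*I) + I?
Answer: I*sqrt(108788992515749)/70616 ≈ 147.7*I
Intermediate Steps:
Z(C, I) = I + 70*C + C*I
h = -77327743/5824 (h = 4990/(-11648) - 13277 = 4990*(-1/11648) - 13277 = -2495/5824 - 13277 = -77327743/5824 ≈ -13277.)
sqrt(h + Z(-122, 1/(118 - 215))) = sqrt(-77327743/5824 + (1/(118 - 215) + 70*(-122) - 122/(118 - 215))) = sqrt(-77327743/5824 + (1/(-97) - 8540 - 122/(-97))) = sqrt(-77327743/5824 + (-1/97 - 8540 - 122*(-1/97))) = sqrt(-77327743/5824 + (-1/97 - 8540 + 122/97)) = sqrt(-77327743/5824 - 828259/97) = sqrt(-12324571487/564928) = I*sqrt(108788992515749)/70616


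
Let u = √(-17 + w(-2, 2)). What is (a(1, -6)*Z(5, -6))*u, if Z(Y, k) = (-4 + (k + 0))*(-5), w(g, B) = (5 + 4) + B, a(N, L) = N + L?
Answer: -250*I*√6 ≈ -612.37*I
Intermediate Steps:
a(N, L) = L + N
w(g, B) = 9 + B
Z(Y, k) = 20 - 5*k (Z(Y, k) = (-4 + k)*(-5) = 20 - 5*k)
u = I*√6 (u = √(-17 + (9 + 2)) = √(-17 + 11) = √(-6) = I*√6 ≈ 2.4495*I)
(a(1, -6)*Z(5, -6))*u = ((-6 + 1)*(20 - 5*(-6)))*(I*√6) = (-5*(20 + 30))*(I*√6) = (-5*50)*(I*√6) = -250*I*√6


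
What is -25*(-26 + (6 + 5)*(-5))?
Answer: 2025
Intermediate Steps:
-25*(-26 + (6 + 5)*(-5)) = -25*(-26 + 11*(-5)) = -25*(-26 - 55) = -25*(-81) = 2025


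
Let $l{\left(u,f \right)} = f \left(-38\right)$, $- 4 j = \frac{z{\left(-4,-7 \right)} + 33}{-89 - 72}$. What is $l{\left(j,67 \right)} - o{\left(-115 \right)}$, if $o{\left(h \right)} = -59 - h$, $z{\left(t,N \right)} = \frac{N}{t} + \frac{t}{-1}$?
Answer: $-2602$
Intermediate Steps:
$z{\left(t,N \right)} = - t + \frac{N}{t}$ ($z{\left(t,N \right)} = \frac{N}{t} + t \left(-1\right) = \frac{N}{t} - t = - t + \frac{N}{t}$)
$j = \frac{155}{2576}$ ($j = - \frac{\left(\left(\left(-1\right) \left(-4\right) - \frac{7}{-4}\right) + 33\right) \frac{1}{-89 - 72}}{4} = - \frac{\left(\left(4 - - \frac{7}{4}\right) + 33\right) \frac{1}{-161}}{4} = - \frac{\left(\left(4 + \frac{7}{4}\right) + 33\right) \left(- \frac{1}{161}\right)}{4} = - \frac{\left(\frac{23}{4} + 33\right) \left(- \frac{1}{161}\right)}{4} = - \frac{\frac{155}{4} \left(- \frac{1}{161}\right)}{4} = \left(- \frac{1}{4}\right) \left(- \frac{155}{644}\right) = \frac{155}{2576} \approx 0.060171$)
$l{\left(u,f \right)} = - 38 f$
$l{\left(j,67 \right)} - o{\left(-115 \right)} = \left(-38\right) 67 - \left(-59 - -115\right) = -2546 - \left(-59 + 115\right) = -2546 - 56 = -2602$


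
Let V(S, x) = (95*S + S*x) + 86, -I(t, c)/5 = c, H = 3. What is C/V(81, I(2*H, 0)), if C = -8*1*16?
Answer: -128/7781 ≈ -0.016450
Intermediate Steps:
C = -128 (C = -8*16 = -128)
I(t, c) = -5*c
V(S, x) = 86 + 95*S + S*x
C/V(81, I(2*H, 0)) = -128/(86 + 95*81 + 81*(-5*0)) = -128/(86 + 7695 + 81*0) = -128/(86 + 7695 + 0) = -128/7781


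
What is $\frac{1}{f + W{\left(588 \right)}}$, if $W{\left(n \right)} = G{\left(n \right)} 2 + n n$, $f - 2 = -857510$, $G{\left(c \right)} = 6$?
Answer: $- \frac{1}{511752} \approx -1.9541 \cdot 10^{-6}$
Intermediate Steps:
$f = -857508$ ($f = 2 - 857510 = -857508$)
$W{\left(n \right)} = 12 + n^{2}$ ($W{\left(n \right)} = 6 \cdot 2 + n n = 12 + n^{2}$)
$\frac{1}{f + W{\left(588 \right)}} = \frac{1}{-857508 + \left(12 + 588^{2}\right)} = \frac{1}{-857508 + \left(12 + 345744\right)} = \frac{1}{-857508 + 345756} = \frac{1}{-511752} = - \frac{1}{511752}$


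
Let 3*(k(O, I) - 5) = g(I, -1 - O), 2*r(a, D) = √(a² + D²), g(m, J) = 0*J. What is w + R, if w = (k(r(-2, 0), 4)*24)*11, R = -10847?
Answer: -9527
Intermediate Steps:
g(m, J) = 0
r(a, D) = √(D² + a²)/2 (r(a, D) = √(a² + D²)/2 = √(D² + a²)/2)
k(O, I) = 5 (k(O, I) = 5 + (⅓)*0 = 5 + 0 = 5)
w = 1320 (w = (5*24)*11 = 120*11 = 1320)
w + R = 1320 - 10847 = -9527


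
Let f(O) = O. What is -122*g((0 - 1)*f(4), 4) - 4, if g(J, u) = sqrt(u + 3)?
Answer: -4 - 122*sqrt(7) ≈ -326.78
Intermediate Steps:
g(J, u) = sqrt(3 + u)
-122*g((0 - 1)*f(4), 4) - 4 = -122*sqrt(3 + 4) - 4 = -122*sqrt(7) - 4 = -4 - 122*sqrt(7)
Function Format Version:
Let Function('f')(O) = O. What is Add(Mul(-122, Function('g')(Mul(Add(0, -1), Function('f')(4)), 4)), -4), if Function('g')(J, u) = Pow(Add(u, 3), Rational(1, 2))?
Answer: Add(-4, Mul(-122, Pow(7, Rational(1, 2)))) ≈ -326.78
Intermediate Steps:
Function('g')(J, u) = Pow(Add(3, u), Rational(1, 2))
Add(Mul(-122, Function('g')(Mul(Add(0, -1), Function('f')(4)), 4)), -4) = Add(Mul(-122, Pow(Add(3, 4), Rational(1, 2))), -4) = Add(Mul(-122, Pow(7, Rational(1, 2))), -4) = Add(-4, Mul(-122, Pow(7, Rational(1, 2))))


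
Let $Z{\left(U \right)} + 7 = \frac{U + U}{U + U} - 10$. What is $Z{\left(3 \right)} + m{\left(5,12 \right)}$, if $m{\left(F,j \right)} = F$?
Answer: $-11$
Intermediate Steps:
$Z{\left(U \right)} = -16$ ($Z{\left(U \right)} = -7 - \left(10 - \frac{U + U}{U + U}\right) = -7 - \left(10 - \frac{2 U}{2 U}\right) = -7 + \left(2 U \frac{1}{2 U} - 10\right) = -7 + \left(1 - 10\right) = -7 - 9 = -16$)
$Z{\left(3 \right)} + m{\left(5,12 \right)} = -16 + 5 = -11$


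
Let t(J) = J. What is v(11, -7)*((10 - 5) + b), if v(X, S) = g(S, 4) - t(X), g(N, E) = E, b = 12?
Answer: -119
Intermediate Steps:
v(X, S) = 4 - X
v(11, -7)*((10 - 5) + b) = (4 - 1*11)*((10 - 5) + 12) = (4 - 11)*(5 + 12) = -7*17 = -119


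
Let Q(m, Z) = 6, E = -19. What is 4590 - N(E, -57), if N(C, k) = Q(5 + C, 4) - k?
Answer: 4527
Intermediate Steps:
N(C, k) = 6 - k
4590 - N(E, -57) = 4590 - (6 - 1*(-57)) = 4590 - (6 + 57) = 4590 - 1*63 = 4590 - 63 = 4527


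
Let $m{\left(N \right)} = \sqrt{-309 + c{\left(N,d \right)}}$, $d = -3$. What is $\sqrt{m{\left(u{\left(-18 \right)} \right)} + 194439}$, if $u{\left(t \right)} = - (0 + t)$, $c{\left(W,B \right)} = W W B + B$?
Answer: $\sqrt{194439 + 2 i \sqrt{321}} \approx 440.95 + 0.041 i$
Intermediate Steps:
$c{\left(W,B \right)} = B + B W^{2}$ ($c{\left(W,B \right)} = W^{2} B + B = B W^{2} + B = B + B W^{2}$)
$u{\left(t \right)} = - t$
$m{\left(N \right)} = \sqrt{-312 - 3 N^{2}}$ ($m{\left(N \right)} = \sqrt{-309 - 3 \left(1 + N^{2}\right)} = \sqrt{-309 - \left(3 + 3 N^{2}\right)} = \sqrt{-312 - 3 N^{2}}$)
$\sqrt{m{\left(u{\left(-18 \right)} \right)} + 194439} = \sqrt{\sqrt{-312 - 3 \left(\left(-1\right) \left(-18\right)\right)^{2}} + 194439} = \sqrt{\sqrt{-312 - 3 \cdot 18^{2}} + 194439} = \sqrt{\sqrt{-312 - 972} + 194439} = \sqrt{\sqrt{-1284} + 194439} = \sqrt{2 i \sqrt{321} + 194439} = \sqrt{194439 + 2 i \sqrt{321}}$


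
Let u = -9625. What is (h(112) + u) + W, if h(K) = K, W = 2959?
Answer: -6554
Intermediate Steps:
(h(112) + u) + W = (112 - 9625) + 2959 = -9513 + 2959 = -6554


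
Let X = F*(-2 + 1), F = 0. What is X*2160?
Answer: 0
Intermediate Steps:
X = 0 (X = 0*(-2 + 1) = 0*(-1) = 0)
X*2160 = 0*2160 = 0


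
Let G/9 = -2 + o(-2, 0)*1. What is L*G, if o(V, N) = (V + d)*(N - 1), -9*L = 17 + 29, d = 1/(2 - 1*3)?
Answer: -46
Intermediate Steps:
d = -1 (d = 1/(2 - 3) = 1/(-1) = 1*(-1) = -1)
L = -46/9 (L = -(17 + 29)/9 = -⅑*46 = -46/9 ≈ -5.1111)
o(V, N) = (-1 + N)*(-1 + V) (o(V, N) = (V - 1)*(N - 1) = (-1 + V)*(-1 + N) = (-1 + N)*(-1 + V))
G = 9 (G = 9*(-2 + (1 - 1*0 - 1*(-2) + 0*(-2))*1) = 9*(-2 + (1 + 0 + 2 + 0)*1) = 9*(-2 + 3*1) = 9*(-2 + 3) = 9*1 = 9)
L*G = -46/9*9 = -46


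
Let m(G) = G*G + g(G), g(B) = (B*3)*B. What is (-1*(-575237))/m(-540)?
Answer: 575237/1166400 ≈ 0.49317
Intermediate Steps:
g(B) = 3*B² (g(B) = (3*B)*B = 3*B²)
m(G) = 4*G² (m(G) = G*G + 3*G² = G² + 3*G² = 4*G²)
(-1*(-575237))/m(-540) = (-1*(-575237))/((4*(-540)²)) = 575237/((4*291600)) = 575237/1166400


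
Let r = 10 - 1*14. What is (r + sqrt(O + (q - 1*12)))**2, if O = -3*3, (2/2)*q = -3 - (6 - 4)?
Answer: (4 - I*sqrt(26))**2 ≈ -10.0 - 40.792*I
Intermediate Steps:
q = -5 (q = -3 - (6 - 4) = -3 - 1*2 = -3 - 2 = -5)
O = -9
r = -4 (r = 10 - 14 = -4)
(r + sqrt(O + (q - 1*12)))**2 = (-4 + sqrt(-9 + (-5 - 1*12)))**2 = (-4 + sqrt(-9 + (-5 - 12)))**2 = (-4 + sqrt(-9 - 17))**2 = (-4 + sqrt(-26))**2 = (-4 + I*sqrt(26))**2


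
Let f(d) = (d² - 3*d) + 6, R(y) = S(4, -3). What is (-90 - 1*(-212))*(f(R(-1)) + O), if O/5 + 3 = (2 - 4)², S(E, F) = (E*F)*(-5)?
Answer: 418582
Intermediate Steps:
S(E, F) = -5*E*F
R(y) = 60 (R(y) = -5*4*(-3) = 60)
f(d) = 6 + d² - 3*d
O = 5 (O = -15 + 5*(2 - 4)² = -15 + 5*(-2)² = -15 + 5*4 = -15 + 20 = 5)
(-90 - 1*(-212))*(f(R(-1)) + O) = (-90 - 1*(-212))*((6 + 60² - 3*60) + 5) = (-90 + 212)*((6 + 3600 - 180) + 5) = 122*(3426 + 5) = 122*3431 = 418582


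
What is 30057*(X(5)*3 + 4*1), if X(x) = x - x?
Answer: 120228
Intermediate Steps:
X(x) = 0
30057*(X(5)*3 + 4*1) = 30057*(0*3 + 4*1) = 30057*(0 + 4) = 30057*4 = 120228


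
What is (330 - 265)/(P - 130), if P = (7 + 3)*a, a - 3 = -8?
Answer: -13/36 ≈ -0.36111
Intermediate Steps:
a = -5 (a = 3 - 8 = -5)
P = -50 (P = (7 + 3)*(-5) = 10*(-5) = -50)
(330 - 265)/(P - 130) = (330 - 265)/(-50 - 130) = 65/(-180) = 65*(-1/180) = -13/36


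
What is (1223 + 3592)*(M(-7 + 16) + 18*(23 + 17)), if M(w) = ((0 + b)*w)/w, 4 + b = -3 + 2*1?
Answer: 3442725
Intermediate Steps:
b = -5 (b = -4 + (-3 + 2*1) = -4 + (-3 + 2) = -4 - 1 = -5)
M(w) = -5 (M(w) = ((0 - 5)*w)/w = (-5*w)/w = -5)
(1223 + 3592)*(M(-7 + 16) + 18*(23 + 17)) = (1223 + 3592)*(-5 + 18*(23 + 17)) = 4815*(-5 + 18*40) = 4815*(-5 + 720) = 4815*715 = 3442725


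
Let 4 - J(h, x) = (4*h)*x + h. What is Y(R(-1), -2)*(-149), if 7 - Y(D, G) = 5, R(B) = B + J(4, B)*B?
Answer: -298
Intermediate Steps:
J(h, x) = 4 - h - 4*h*x (J(h, x) = 4 - ((4*h)*x + h) = 4 - (4*h*x + h) = 4 - (h + 4*h*x) = 4 + (-h - 4*h*x) = 4 - h - 4*h*x)
R(B) = B - 16*B**2 (R(B) = B + (4 - 1*4 - 4*4*B)*B = B + (4 - 4 - 16*B)*B = B + (-16*B)*B = B - 16*B**2)
Y(D, G) = 2 (Y(D, G) = 7 - 1*5 = 7 - 5 = 2)
Y(R(-1), -2)*(-149) = 2*(-149) = -298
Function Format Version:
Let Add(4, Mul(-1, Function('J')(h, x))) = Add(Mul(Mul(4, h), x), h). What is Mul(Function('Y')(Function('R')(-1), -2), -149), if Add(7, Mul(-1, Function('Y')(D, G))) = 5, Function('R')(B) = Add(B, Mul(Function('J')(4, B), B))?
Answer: -298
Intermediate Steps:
Function('J')(h, x) = Add(4, Mul(-1, h), Mul(-4, h, x)) (Function('J')(h, x) = Add(4, Mul(-1, Add(Mul(Mul(4, h), x), h))) = Add(4, Mul(-1, Add(Mul(4, h, x), h))) = Add(4, Mul(-1, Add(h, Mul(4, h, x)))) = Add(4, Add(Mul(-1, h), Mul(-4, h, x))) = Add(4, Mul(-1, h), Mul(-4, h, x)))
Function('R')(B) = Add(B, Mul(-16, Pow(B, 2))) (Function('R')(B) = Add(B, Mul(Add(4, Mul(-1, 4), Mul(-4, 4, B)), B)) = Add(B, Mul(Add(4, -4, Mul(-16, B)), B)) = Add(B, Mul(Mul(-16, B), B)) = Add(B, Mul(-16, Pow(B, 2))))
Function('Y')(D, G) = 2 (Function('Y')(D, G) = Add(7, Mul(-1, 5)) = Add(7, -5) = 2)
Mul(Function('Y')(Function('R')(-1), -2), -149) = Mul(2, -149) = -298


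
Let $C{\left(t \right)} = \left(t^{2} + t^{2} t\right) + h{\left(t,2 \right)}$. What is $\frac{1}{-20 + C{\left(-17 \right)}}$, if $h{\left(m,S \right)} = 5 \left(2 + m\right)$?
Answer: $- \frac{1}{4719} \approx -0.00021191$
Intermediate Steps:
$h{\left(m,S \right)} = 10 + 5 m$
$C{\left(t \right)} = 10 + t^{2} + t^{3} + 5 t$ ($C{\left(t \right)} = \left(t^{2} + t^{2} t\right) + \left(10 + 5 t\right) = \left(t^{2} + t^{3}\right) + \left(10 + 5 t\right) = 10 + t^{2} + t^{3} + 5 t$)
$\frac{1}{-20 + C{\left(-17 \right)}} = \frac{1}{-20 + \left(10 + \left(-17\right)^{2} + \left(-17\right)^{3} + 5 \left(-17\right)\right)} = \frac{1}{-20 + \left(10 + 289 - 4913 - 85\right)} = \frac{1}{-20 - 4699} = \frac{1}{-4719} = - \frac{1}{4719}$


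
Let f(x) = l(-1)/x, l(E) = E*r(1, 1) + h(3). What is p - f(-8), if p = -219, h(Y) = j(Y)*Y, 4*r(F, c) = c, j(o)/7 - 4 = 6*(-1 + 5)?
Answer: -4657/32 ≈ -145.53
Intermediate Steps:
j(o) = 196 (j(o) = 28 + 7*(6*(-1 + 5)) = 28 + 7*(6*4) = 28 + 7*24 = 28 + 168 = 196)
r(F, c) = c/4
h(Y) = 196*Y
l(E) = 588 + E/4 (l(E) = E*((¼)*1) + 196*3 = E*(¼) + 588 = E/4 + 588 = 588 + E/4)
f(x) = 2351/(4*x) (f(x) = (588 + (¼)*(-1))/x = (588 - ¼)/x = 2351/(4*x))
p - f(-8) = -219 - 2351/(4*(-8)) = -219 - 2351*(-1)/(4*8) = -219 - 1*(-2351/32) = -219 + 2351/32 = -4657/32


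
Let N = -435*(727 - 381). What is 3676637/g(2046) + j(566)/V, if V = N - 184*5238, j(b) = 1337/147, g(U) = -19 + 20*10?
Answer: 86034563175283/4235461902 ≈ 20313.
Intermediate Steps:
g(U) = 181 (g(U) = -19 + 200 = 181)
j(b) = 191/21 (j(b) = 1337*(1/147) = 191/21)
N = -150510 (N = -435*346 = -150510)
V = -1114302 (V = -150510 - 184*5238 = -150510 - 963792 = -1114302)
3676637/g(2046) + j(566)/V = 3676637/181 + (191/21)/(-1114302) = 3676637*(1/181) + (191/21)*(-1/1114302) = 3676637/181 - 191/23400342 = 86034563175283/4235461902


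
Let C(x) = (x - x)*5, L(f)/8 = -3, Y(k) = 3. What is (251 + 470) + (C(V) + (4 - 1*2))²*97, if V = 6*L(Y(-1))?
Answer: 1109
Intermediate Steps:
L(f) = -24 (L(f) = 8*(-3) = -24)
V = -144 (V = 6*(-24) = -144)
C(x) = 0 (C(x) = 0*5 = 0)
(251 + 470) + (C(V) + (4 - 1*2))²*97 = (251 + 470) + (0 + (4 - 1*2))²*97 = 721 + (0 + (4 - 2))²*97 = 721 + (0 + 2)²*97 = 721 + 2²*97 = 721 + 4*97 = 721 + 388 = 1109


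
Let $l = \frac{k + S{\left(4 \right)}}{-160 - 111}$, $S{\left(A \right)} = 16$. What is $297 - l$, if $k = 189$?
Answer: $\frac{80692}{271} \approx 297.76$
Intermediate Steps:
$l = - \frac{205}{271}$ ($l = \frac{189 + 16}{-160 - 111} = \frac{205}{-271} = 205 \left(- \frac{1}{271}\right) = - \frac{205}{271} \approx -0.75646$)
$297 - l = 297 - - \frac{205}{271} = 297 + \frac{205}{271} = \frac{80692}{271}$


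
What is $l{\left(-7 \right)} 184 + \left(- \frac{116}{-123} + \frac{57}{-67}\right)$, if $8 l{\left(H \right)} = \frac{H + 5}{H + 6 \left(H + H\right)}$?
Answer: $\frac{448337}{749931} \approx 0.59784$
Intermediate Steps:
$l{\left(H \right)} = \frac{5 + H}{104 H}$ ($l{\left(H \right)} = \frac{\left(H + 5\right) \frac{1}{H + 6 \left(H + H\right)}}{8} = \frac{\left(5 + H\right) \frac{1}{H + 6 \cdot 2 H}}{8} = \frac{\left(5 + H\right) \frac{1}{H + 12 H}}{8} = \frac{\left(5 + H\right) \frac{1}{13 H}}{8} = \frac{\frac{1}{13} \frac{1}{H} \left(5 + H\right)}{8} = \frac{5 + H}{104 H}$)
$l{\left(-7 \right)} 184 + \left(- \frac{116}{-123} + \frac{57}{-67}\right) = \frac{5 - 7}{104 \left(-7\right)} 184 + \left(- \frac{116}{-123} + \frac{57}{-67}\right) = \frac{1}{104} \left(- \frac{1}{7}\right) \left(-2\right) 184 + \left(\left(-116\right) \left(- \frac{1}{123}\right) + 57 \left(- \frac{1}{67}\right)\right) = \frac{1}{364} \cdot 184 + \left(\frac{116}{123} - \frac{57}{67}\right) = \frac{46}{91} + \frac{761}{8241} = \frac{448337}{749931}$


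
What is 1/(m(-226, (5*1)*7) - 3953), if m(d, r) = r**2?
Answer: -1/2728 ≈ -0.00036657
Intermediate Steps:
1/(m(-226, (5*1)*7) - 3953) = 1/(((5*1)*7)**2 - 3953) = 1/((5*7)**2 - 3953) = 1/(35**2 - 3953) = 1/(1225 - 3953) = 1/(-2728) = -1/2728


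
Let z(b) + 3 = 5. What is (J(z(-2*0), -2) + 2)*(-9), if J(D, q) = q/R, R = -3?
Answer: -24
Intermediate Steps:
z(b) = 2 (z(b) = -3 + 5 = 2)
J(D, q) = -q/3 (J(D, q) = q/(-3) = q*(-⅓) = -q/3)
(J(z(-2*0), -2) + 2)*(-9) = (-⅓*(-2) + 2)*(-9) = (⅔ + 2)*(-9) = (8/3)*(-9) = -24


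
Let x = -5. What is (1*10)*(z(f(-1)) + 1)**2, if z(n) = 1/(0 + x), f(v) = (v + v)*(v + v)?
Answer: 32/5 ≈ 6.4000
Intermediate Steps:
f(v) = 4*v**2 (f(v) = (2*v)*(2*v) = 4*v**2)
z(n) = -1/5 (z(n) = 1/(0 - 5) = 1/(-5) = -1/5)
(1*10)*(z(f(-1)) + 1)**2 = (1*10)*(-1/5 + 1)**2 = 10*(4/5)**2 = 10*(16/25) = 32/5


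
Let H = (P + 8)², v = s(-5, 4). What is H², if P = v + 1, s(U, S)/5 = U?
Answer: 65536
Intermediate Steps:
s(U, S) = 5*U
v = -25 (v = 5*(-5) = -25)
P = -24 (P = -25 + 1 = -24)
H = 256 (H = (-24 + 8)² = (-16)² = 256)
H² = 256² = 65536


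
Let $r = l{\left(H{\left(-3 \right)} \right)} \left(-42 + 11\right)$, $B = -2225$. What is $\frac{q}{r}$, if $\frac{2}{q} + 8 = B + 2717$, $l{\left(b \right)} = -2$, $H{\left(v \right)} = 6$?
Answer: $\frac{1}{15004} \approx 6.6649 \cdot 10^{-5}$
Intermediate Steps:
$q = \frac{1}{242}$ ($q = \frac{2}{-8 + \left(-2225 + 2717\right)} = \frac{2}{-8 + 492} = \frac{2}{484} = 2 \cdot \frac{1}{484} = \frac{1}{242} \approx 0.0041322$)
$r = 62$ ($r = - 2 \left(-42 + 11\right) = \left(-2\right) \left(-31\right) = 62$)
$\frac{q}{r} = \frac{1}{242 \cdot 62} = \frac{1}{242} \cdot \frac{1}{62} = \frac{1}{15004}$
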